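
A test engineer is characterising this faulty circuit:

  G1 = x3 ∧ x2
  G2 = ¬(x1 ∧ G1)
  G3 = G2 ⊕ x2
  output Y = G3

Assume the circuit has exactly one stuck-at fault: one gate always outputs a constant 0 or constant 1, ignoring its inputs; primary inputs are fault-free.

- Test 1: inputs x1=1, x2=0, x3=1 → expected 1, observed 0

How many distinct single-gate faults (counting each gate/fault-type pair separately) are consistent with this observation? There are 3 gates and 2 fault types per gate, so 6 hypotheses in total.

Fault-free: G1=0, G2=1, G3=1 → 1. Observed 0.
  G1 stuck-at-0: output 1 ✗
  G1 stuck-at-1: output 0 ✓
  G2 stuck-at-0: output 0 ✓
  G2 stuck-at-1: output 1 ✗
  G3 stuck-at-0: output 0 ✓
  G3 stuck-at-1: output 1 ✗
Consistent faults: {G1 stuck-at-1, G2 stuck-at-0, G3 stuck-at-0} — 3 in all.

3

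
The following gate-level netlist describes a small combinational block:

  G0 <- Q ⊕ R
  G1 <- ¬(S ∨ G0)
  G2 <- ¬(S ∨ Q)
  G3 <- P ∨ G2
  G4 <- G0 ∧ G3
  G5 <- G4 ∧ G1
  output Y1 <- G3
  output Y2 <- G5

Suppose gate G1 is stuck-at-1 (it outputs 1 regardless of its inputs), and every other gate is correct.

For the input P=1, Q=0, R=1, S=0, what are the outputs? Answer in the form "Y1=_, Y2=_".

Y1=1, Y2=1

Propagate with G1 forced: G0=1, G1=1 [stuck-at-1], G2=1, G3=1, G4=1, G5=1.
So the outputs are Y1=1, Y2=1. (Without the fault they would be Y1=1, Y2=0.)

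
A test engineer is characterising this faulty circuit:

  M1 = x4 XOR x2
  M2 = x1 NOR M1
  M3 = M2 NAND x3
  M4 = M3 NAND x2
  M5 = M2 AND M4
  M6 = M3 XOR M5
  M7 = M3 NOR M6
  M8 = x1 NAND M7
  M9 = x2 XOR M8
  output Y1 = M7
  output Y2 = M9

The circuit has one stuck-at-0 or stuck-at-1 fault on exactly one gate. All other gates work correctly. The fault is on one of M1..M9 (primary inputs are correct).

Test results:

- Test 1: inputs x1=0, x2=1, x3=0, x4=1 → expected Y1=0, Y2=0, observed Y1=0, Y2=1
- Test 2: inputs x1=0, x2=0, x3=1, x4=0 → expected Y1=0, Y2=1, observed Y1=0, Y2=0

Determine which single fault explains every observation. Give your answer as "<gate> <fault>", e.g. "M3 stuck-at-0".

Fault-free values for test 1 (x1=0, x2=1, x3=0, x4=1): M1=0, M2=1, M3=1, M4=0, M5=0, M6=1, M7=0, M8=1, M9=0, giving Y1=0, Y2=0. Observed Y1=0, Y2=1.
Test 1: faults giving observed Y1=0, Y2=1 are {M8 stuck-at-0, M9 stuck-at-1}.
Test 2 (x1=0, x2=0, x3=1, x4=0): fault-free M1=0, M2=1, M3=0, M4=1, M5=1, M6=1, M7=0, M8=1, M9=1 → Y1=0, Y2=1; observed Y1=0, Y2=0. Eliminates M9 stuck-at-1.
Only M8 stuck-at-0 is consistent with every test.

M8 stuck-at-0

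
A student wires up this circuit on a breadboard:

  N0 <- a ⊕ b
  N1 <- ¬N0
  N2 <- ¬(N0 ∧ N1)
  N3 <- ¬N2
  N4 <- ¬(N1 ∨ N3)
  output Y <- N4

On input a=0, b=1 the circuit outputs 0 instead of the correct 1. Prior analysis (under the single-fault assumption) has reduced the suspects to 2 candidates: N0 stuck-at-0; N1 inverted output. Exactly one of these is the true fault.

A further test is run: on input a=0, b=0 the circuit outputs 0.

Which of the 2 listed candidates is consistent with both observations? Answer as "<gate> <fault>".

N0 stuck-at-0

Evaluate each candidate on input a=0, b=0:
  N0 stuck-at-0: N0=0 [stuck-at-0], N1=1, N2=1, N3=0, N4=0 → 0 — matches
  N1 inverted output: N0=0, N1=0 [inverted output], N2=1, N3=0, N4=1 → 1 — eliminated
Only N0 stuck-at-0 reproduces the observed 0.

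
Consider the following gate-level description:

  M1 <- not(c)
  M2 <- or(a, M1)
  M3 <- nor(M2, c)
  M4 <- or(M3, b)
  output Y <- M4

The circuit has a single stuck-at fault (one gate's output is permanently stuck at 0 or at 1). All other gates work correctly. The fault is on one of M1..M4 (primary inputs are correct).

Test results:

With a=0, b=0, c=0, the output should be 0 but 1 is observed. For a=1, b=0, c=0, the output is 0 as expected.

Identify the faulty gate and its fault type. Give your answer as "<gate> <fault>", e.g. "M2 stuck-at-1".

M1 stuck-at-0

Fault-free values for test 1 (a=0, b=0, c=0): M1=1, M2=1, M3=0, M4=0, giving Y=0. Observed 1.
Test 1: faults giving observed 1 are {M1 stuck-at-0, M2 stuck-at-0, M3 stuck-at-1, M4 stuck-at-1}.
Test 2 (a=1, b=0, c=0): fault-free M1=1, M2=1, M3=0, M4=0 → 0; observed 0. Eliminates M2 stuck-at-0, M3 stuck-at-1, M4 stuck-at-1.
Only M1 stuck-at-0 is consistent with every test.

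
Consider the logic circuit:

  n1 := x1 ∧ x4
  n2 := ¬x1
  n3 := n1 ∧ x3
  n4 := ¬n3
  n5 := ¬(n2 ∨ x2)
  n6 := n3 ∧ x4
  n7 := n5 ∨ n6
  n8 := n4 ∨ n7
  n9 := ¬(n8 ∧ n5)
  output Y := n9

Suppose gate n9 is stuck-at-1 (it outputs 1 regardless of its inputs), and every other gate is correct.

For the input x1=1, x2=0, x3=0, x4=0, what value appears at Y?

Propagate with n9 forced: n1=0, n2=0, n3=0, n4=1, n5=1, n6=0, n7=1, n8=1, n9=1 [stuck-at-1].
So Y = 1. (Without the fault it would be 0.)

1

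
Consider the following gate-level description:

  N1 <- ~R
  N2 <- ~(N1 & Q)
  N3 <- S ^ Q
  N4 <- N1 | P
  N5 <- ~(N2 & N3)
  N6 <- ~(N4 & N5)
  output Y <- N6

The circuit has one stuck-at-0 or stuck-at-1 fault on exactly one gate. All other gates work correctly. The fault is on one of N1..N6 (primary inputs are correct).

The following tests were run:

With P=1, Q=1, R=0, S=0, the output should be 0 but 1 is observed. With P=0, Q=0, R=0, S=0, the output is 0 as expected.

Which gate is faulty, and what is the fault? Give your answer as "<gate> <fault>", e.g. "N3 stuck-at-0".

N2 stuck-at-1

Fault-free values for test 1 (P=1, Q=1, R=0, S=0): N1=1, N2=0, N3=1, N4=1, N5=1, N6=0, giving Y=0. Observed 1.
Test 1: faults giving observed 1 are {N1 stuck-at-0, N2 stuck-at-1, N4 stuck-at-0, N5 stuck-at-0, N6 stuck-at-1}.
Test 2 (P=0, Q=0, R=0, S=0): fault-free N1=1, N2=1, N3=0, N4=1, N5=1, N6=0 → 0; observed 0. Eliminates N1 stuck-at-0, N4 stuck-at-0, N5 stuck-at-0, N6 stuck-at-1.
Only N2 stuck-at-1 is consistent with every test.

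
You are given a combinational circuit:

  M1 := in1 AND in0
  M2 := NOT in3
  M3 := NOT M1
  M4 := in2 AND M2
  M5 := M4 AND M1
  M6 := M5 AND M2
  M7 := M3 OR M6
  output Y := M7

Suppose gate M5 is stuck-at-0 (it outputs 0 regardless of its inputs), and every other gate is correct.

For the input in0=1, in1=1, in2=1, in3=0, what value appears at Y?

Propagate with M5 forced: M1=1, M2=1, M3=0, M4=1, M5=0 [stuck-at-0], M6=0, M7=0.
So Y = 0. (Without the fault it would be 1.)

0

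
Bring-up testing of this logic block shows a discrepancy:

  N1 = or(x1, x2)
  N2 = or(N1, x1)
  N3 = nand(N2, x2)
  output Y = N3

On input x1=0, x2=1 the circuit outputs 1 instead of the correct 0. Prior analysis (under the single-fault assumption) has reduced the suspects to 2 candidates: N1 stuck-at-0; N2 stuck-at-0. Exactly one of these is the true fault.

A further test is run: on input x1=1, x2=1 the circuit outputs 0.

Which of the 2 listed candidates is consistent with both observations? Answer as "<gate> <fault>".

Evaluate each candidate on input x1=1, x2=1:
  N1 stuck-at-0: N1=0 [stuck-at-0], N2=1, N3=0 → 0 — matches
  N2 stuck-at-0: N1=1, N2=0 [stuck-at-0], N3=1 → 1 — eliminated
Only N1 stuck-at-0 reproduces the observed 0.

N1 stuck-at-0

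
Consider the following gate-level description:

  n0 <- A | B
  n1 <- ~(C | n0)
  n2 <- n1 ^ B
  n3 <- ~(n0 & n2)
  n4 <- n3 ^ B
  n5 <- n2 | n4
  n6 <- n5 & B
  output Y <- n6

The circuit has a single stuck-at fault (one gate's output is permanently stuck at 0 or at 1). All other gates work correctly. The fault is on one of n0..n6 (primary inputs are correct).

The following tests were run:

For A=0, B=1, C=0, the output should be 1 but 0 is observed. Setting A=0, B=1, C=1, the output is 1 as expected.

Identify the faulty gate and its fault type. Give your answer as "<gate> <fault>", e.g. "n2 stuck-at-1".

Fault-free values for test 1 (A=0, B=1, C=0): n0=1, n1=0, n2=1, n3=0, n4=1, n5=1, n6=1, giving Y=1. Observed 0.
Test 1: faults giving observed 0 are {n0 stuck-at-0, n1 stuck-at-1, n2 stuck-at-0, n5 stuck-at-0, n6 stuck-at-0}.
Test 2 (A=0, B=1, C=1): fault-free n0=1, n1=0, n2=1, n3=0, n4=1, n5=1, n6=1 → 1; observed 1. Eliminates n1 stuck-at-1, n2 stuck-at-0, n5 stuck-at-0, n6 stuck-at-0.
Only n0 stuck-at-0 is consistent with every test.

n0 stuck-at-0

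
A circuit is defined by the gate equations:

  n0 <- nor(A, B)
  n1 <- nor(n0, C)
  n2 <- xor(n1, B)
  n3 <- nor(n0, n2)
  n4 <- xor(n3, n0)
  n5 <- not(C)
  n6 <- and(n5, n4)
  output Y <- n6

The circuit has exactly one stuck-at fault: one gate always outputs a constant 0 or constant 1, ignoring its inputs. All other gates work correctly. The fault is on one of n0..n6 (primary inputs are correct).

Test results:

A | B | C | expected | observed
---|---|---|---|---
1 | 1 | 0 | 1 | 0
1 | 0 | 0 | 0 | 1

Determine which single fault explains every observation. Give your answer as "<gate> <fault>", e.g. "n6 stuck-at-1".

Fault-free values for test 1 (A=1, B=1, C=0): n0=0, n1=1, n2=0, n3=1, n4=1, n5=1, n6=1, giving Y=1. Observed 0.
Test 1: faults giving observed 0 are {n1 stuck-at-0, n2 stuck-at-1, n3 stuck-at-0, n4 stuck-at-0, n5 stuck-at-0, n6 stuck-at-0}.
Test 2 (A=1, B=0, C=0): fault-free n0=0, n1=1, n2=1, n3=0, n4=0, n5=1, n6=0 → 0; observed 1. Eliminates n2 stuck-at-1, n3 stuck-at-0, n4 stuck-at-0, n5 stuck-at-0, n6 stuck-at-0.
Only n1 stuck-at-0 is consistent with every test.

n1 stuck-at-0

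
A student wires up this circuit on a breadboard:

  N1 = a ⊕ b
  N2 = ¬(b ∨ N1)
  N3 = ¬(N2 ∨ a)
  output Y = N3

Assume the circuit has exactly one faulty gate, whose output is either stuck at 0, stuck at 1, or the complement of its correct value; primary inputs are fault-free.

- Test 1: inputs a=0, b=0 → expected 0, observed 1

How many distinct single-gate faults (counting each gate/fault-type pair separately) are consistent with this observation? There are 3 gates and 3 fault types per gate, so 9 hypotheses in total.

Fault-free: N1=0, N2=1, N3=0 → 0. Observed 1.
  N1 stuck-at-0: output 0 ✗
  N1 stuck-at-1: output 1 ✓
  N1 inverted output: output 1 ✓
  N2 stuck-at-0: output 1 ✓
  N2 stuck-at-1: output 0 ✗
  N2 inverted output: output 1 ✓
  N3 stuck-at-0: output 0 ✗
  N3 stuck-at-1: output 1 ✓
  N3 inverted output: output 1 ✓
Consistent faults: {N1 stuck-at-1, N1 inverted output, N2 stuck-at-0, N2 inverted output, N3 stuck-at-1, N3 inverted output} — 6 in all.

6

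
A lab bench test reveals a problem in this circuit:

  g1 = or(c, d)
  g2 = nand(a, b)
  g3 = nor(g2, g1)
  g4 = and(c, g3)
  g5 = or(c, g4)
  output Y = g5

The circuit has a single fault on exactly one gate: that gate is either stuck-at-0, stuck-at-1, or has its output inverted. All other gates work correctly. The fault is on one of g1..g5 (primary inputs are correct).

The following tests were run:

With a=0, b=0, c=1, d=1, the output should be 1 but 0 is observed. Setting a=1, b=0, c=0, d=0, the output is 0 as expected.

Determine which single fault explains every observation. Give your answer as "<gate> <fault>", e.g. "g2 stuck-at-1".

Fault-free values for test 1 (a=0, b=0, c=1, d=1): g1=1, g2=1, g3=0, g4=0, g5=1, giving Y=1. Observed 0.
Test 1: faults giving observed 0 are {g5 stuck-at-0, g5 inverted output}.
Test 2 (a=1, b=0, c=0, d=0): fault-free g1=0, g2=1, g3=0, g4=0, g5=0 → 0; observed 0. Eliminates g5 inverted output.
Only g5 stuck-at-0 is consistent with every test.

g5 stuck-at-0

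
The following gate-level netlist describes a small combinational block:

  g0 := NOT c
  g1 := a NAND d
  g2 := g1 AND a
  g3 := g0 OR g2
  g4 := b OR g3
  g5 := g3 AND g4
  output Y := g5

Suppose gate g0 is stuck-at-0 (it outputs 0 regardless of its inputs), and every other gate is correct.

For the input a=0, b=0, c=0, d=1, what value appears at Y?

Propagate with g0 forced: g0=0 [stuck-at-0], g1=1, g2=0, g3=0, g4=0, g5=0.
So Y = 0. (Without the fault it would be 1.)

0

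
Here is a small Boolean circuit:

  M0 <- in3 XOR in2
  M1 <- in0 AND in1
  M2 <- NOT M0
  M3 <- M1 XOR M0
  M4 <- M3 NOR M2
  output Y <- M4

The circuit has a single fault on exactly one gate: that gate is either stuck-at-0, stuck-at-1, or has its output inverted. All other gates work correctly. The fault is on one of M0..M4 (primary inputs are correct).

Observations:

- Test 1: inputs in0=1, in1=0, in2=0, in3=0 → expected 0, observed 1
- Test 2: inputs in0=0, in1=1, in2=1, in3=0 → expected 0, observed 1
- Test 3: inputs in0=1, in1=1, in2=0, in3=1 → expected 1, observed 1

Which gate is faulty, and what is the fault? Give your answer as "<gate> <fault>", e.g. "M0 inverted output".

Fault-free values for test 1 (in0=1, in1=0, in2=0, in3=0): M0=0, M1=0, M2=1, M3=0, M4=0, giving Y=0. Observed 1.
Test 1: faults giving observed 1 are {M2 stuck-at-0, M2 inverted output, M4 stuck-at-1, M4 inverted output}.
Test 2 (in0=0, in1=1, in2=1, in3=0): fault-free M0=1, M1=0, M2=0, M3=1, M4=0 → 0; observed 1. Eliminates M2 stuck-at-0, M2 inverted output.
Test 3 (in0=1, in1=1, in2=0, in3=1): fault-free M0=1, M1=1, M2=0, M3=0, M4=1 → 1; observed 1. Eliminates M4 inverted output.
Only M4 stuck-at-1 is consistent with every test.

M4 stuck-at-1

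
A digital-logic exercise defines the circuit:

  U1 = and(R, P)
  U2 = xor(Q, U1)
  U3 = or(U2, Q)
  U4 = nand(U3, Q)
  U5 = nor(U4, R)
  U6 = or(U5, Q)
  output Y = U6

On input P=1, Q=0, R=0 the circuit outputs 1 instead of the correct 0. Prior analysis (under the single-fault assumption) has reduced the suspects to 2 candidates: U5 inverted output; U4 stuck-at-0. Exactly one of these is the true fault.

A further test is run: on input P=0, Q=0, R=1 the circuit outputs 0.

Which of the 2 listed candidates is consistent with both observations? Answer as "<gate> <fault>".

Evaluate each candidate on input P=0, Q=0, R=1:
  U5 inverted output: U1=0, U2=0, U3=0, U4=1, U5=1 [inverted output], U6=1 → 1 — eliminated
  U4 stuck-at-0: U1=0, U2=0, U3=0, U4=0 [stuck-at-0], U5=0, U6=0 → 0 — matches
Only U4 stuck-at-0 reproduces the observed 0.

U4 stuck-at-0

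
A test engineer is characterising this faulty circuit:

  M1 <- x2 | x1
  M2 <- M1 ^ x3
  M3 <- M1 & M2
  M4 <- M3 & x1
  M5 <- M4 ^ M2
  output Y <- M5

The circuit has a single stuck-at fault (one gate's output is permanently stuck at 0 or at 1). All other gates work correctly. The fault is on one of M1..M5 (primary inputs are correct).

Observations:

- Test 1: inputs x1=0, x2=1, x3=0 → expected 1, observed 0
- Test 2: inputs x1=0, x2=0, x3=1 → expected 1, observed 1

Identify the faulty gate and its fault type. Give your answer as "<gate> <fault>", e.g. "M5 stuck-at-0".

M1 stuck-at-0

Fault-free values for test 1 (x1=0, x2=1, x3=0): M1=1, M2=1, M3=1, M4=0, M5=1, giving Y=1. Observed 0.
Test 1: faults giving observed 0 are {M1 stuck-at-0, M2 stuck-at-0, M4 stuck-at-1, M5 stuck-at-0}.
Test 2 (x1=0, x2=0, x3=1): fault-free M1=0, M2=1, M3=0, M4=0, M5=1 → 1; observed 1. Eliminates M2 stuck-at-0, M4 stuck-at-1, M5 stuck-at-0.
Only M1 stuck-at-0 is consistent with every test.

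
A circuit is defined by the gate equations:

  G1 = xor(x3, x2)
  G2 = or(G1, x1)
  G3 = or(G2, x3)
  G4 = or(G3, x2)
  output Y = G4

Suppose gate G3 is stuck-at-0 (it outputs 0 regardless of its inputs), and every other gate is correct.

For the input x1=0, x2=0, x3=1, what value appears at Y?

0

Propagate with G3 forced: G1=1, G2=1, G3=0 [stuck-at-0], G4=0.
So Y = 0. (Without the fault it would be 1.)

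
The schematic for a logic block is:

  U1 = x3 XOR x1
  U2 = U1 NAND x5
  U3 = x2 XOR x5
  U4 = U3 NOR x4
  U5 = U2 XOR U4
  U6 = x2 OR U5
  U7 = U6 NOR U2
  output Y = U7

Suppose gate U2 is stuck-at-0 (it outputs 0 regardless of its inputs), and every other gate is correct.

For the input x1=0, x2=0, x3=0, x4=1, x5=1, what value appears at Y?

Propagate with U2 forced: U1=0, U2=0 [stuck-at-0], U3=1, U4=0, U5=0, U6=0, U7=1.
So Y = 1. (Without the fault it would be 0.)

1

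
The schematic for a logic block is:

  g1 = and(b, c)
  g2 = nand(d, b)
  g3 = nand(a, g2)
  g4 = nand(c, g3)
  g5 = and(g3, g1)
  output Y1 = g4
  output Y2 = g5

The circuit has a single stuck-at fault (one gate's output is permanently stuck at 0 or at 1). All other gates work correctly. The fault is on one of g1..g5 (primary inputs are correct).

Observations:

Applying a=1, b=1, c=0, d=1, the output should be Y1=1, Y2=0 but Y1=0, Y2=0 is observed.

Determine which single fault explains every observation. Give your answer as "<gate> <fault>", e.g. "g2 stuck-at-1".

Fault-free values for test 1 (a=1, b=1, c=0, d=1): g1=0, g2=0, g3=1, g4=1, g5=0, giving Y1=1, Y2=0. Observed Y1=0, Y2=0.
Test 1: faults giving observed Y1=0, Y2=0 are {g4 stuck-at-0}.
Only g4 stuck-at-0 is consistent with every test.

g4 stuck-at-0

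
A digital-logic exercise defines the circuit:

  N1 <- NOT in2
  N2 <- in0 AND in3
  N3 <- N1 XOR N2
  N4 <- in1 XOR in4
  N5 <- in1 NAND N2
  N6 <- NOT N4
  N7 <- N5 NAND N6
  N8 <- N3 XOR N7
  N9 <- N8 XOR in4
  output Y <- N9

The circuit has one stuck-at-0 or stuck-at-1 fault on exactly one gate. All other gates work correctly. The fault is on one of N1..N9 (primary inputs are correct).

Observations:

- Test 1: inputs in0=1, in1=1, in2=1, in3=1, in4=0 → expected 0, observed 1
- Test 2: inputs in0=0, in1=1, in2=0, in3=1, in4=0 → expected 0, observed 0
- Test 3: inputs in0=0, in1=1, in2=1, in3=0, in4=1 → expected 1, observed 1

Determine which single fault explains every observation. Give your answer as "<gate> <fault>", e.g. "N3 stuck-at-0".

Fault-free values for test 1 (in0=1, in1=1, in2=1, in3=1, in4=0): N1=0, N2=1, N3=1, N4=1, N5=0, N6=0, N7=1, N8=0, N9=0, giving Y=0. Observed 1.
Test 1: faults giving observed 1 are {N1 stuck-at-1, N2 stuck-at-0, N3 stuck-at-0, N7 stuck-at-0, N8 stuck-at-1, N9 stuck-at-1}.
Test 2 (in0=0, in1=1, in2=0, in3=1, in4=0): fault-free N1=1, N2=0, N3=1, N4=1, N5=1, N6=0, N7=1, N8=0, N9=0 → 0; observed 0. Eliminates N3 stuck-at-0, N7 stuck-at-0, N8 stuck-at-1, N9 stuck-at-1.
Test 3 (in0=0, in1=1, in2=1, in3=0, in4=1): fault-free N1=0, N2=0, N3=0, N4=0, N5=1, N6=1, N7=0, N8=0, N9=1 → 1; observed 1. Eliminates N1 stuck-at-1.
Only N2 stuck-at-0 is consistent with every test.

N2 stuck-at-0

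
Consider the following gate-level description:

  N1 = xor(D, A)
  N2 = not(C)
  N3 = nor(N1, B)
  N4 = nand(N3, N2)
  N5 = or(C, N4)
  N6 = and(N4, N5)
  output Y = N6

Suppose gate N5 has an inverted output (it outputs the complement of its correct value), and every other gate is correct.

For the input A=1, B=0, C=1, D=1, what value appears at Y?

0

Propagate with N5 forced: N1=0, N2=0, N3=1, N4=1, N5=0 [inverted output], N6=0.
So Y = 0. (Without the fault it would be 1.)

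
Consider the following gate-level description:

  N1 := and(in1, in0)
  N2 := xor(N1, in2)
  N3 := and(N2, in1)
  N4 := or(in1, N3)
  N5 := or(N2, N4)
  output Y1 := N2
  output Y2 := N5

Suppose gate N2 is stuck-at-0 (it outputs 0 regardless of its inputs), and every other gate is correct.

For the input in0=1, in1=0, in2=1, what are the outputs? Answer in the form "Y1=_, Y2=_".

Propagate with N2 forced: N1=0, N2=0 [stuck-at-0], N3=0, N4=0, N5=0.
So the outputs are Y1=0, Y2=0. (Without the fault they would be Y1=1, Y2=1.)

Y1=0, Y2=0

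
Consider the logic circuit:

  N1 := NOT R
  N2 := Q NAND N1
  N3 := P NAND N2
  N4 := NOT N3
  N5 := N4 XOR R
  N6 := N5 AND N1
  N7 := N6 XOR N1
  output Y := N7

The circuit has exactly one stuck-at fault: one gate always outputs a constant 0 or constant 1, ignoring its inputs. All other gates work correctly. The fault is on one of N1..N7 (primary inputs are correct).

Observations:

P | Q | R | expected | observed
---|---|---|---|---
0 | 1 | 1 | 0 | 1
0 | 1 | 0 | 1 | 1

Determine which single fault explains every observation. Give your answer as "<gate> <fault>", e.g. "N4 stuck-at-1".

Fault-free values for test 1 (P=0, Q=1, R=1): N1=0, N2=1, N3=1, N4=0, N5=1, N6=0, N7=0, giving Y=0. Observed 1.
Test 1: faults giving observed 1 are {N6 stuck-at-1, N7 stuck-at-1}.
Test 2 (P=0, Q=1, R=0): fault-free N1=1, N2=0, N3=1, N4=0, N5=0, N6=0, N7=1 → 1; observed 1. Eliminates N6 stuck-at-1.
Only N7 stuck-at-1 is consistent with every test.

N7 stuck-at-1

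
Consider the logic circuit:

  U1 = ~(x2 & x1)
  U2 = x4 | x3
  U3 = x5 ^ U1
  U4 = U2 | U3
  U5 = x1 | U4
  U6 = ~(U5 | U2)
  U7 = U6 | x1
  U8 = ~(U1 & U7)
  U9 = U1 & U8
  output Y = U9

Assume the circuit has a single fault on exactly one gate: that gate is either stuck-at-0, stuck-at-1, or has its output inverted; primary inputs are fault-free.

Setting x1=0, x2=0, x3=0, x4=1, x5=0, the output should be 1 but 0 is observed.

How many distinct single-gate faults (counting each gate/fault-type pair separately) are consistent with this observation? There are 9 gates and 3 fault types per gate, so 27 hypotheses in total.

10

Fault-free: U1=1, U2=1, U3=1, U4=1, U5=1, U6=0, U7=0, U8=1, U9=1 → 1. Observed 0.
  U1: stuck-at-0, inverted output ✓; others ✗
  U2: none of the 3 fault types match ✗
  U3: none of the 3 fault types match ✗
  U4: none of the 3 fault types match ✗
  U5: none of the 3 fault types match ✗
  U6: stuck-at-1, inverted output ✓; others ✗
  U7: stuck-at-1, inverted output ✓; others ✗
  U8: stuck-at-0, inverted output ✓; others ✗
  U9: stuck-at-0, inverted output ✓; others ✗
Consistent faults: {U1 stuck-at-0, U1 inverted output, U6 stuck-at-1, U6 inverted output, U7 stuck-at-1, U7 inverted output, U8 stuck-at-0, U8 inverted output, U9 stuck-at-0, U9 inverted output} — 10 in all.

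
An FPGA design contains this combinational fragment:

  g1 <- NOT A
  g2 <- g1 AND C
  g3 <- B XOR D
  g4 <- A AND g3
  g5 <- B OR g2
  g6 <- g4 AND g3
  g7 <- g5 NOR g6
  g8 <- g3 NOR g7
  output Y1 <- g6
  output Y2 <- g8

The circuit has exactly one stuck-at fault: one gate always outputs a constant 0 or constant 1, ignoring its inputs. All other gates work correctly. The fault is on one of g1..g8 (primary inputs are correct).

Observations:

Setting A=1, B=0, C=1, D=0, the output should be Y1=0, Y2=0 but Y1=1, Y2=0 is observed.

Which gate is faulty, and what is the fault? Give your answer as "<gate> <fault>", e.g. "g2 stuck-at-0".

Fault-free values for test 1 (A=1, B=0, C=1, D=0): g1=0, g2=0, g3=0, g4=0, g5=0, g6=0, g7=1, g8=0, giving Y1=0, Y2=0. Observed Y1=1, Y2=0.
Test 1: faults giving observed Y1=1, Y2=0 are {g3 stuck-at-1}.
Only g3 stuck-at-1 is consistent with every test.

g3 stuck-at-1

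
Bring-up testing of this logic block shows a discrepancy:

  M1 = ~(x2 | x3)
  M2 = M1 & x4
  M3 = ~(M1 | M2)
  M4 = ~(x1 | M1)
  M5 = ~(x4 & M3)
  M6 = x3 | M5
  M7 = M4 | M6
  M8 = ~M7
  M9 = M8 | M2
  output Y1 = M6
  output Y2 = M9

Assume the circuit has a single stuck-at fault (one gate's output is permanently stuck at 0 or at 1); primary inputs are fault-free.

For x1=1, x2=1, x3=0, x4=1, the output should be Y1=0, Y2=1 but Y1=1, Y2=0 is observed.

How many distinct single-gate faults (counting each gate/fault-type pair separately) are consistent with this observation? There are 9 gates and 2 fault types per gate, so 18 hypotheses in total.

3

Fault-free: M1=0, M2=0, M3=1, M4=0, M5=0, M6=0, M7=0, M8=1, M9=1 → Y1=0, Y2=1. Observed Y1=1, Y2=0.
  M1: none of the 2 fault types match ✗
  M2: none of the 2 fault types match ✗
  M3: stuck-at-0 ✓; others ✗
  M4: none of the 2 fault types match ✗
  M5: stuck-at-1 ✓; others ✗
  M6: stuck-at-1 ✓; others ✗
  M7: none of the 2 fault types match ✗
  M8: none of the 2 fault types match ✗
  M9: none of the 2 fault types match ✗
Consistent faults: {M3 stuck-at-0, M5 stuck-at-1, M6 stuck-at-1} — 3 in all.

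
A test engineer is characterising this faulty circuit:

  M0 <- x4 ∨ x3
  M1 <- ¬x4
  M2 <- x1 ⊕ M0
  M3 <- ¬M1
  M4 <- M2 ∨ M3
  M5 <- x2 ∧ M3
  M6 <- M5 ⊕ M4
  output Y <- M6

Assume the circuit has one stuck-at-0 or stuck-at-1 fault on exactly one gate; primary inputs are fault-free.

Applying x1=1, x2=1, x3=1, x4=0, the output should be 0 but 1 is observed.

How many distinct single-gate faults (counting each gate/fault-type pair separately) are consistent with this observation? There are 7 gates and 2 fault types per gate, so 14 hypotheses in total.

5

Fault-free: M0=1, M1=1, M2=0, M3=0, M4=0, M5=0, M6=0 → 0. Observed 1.
  M0 stuck-at-0: output 1 ✓
  M0 stuck-at-1: output 0 ✗
  M1 stuck-at-0: output 0 ✗
  M1 stuck-at-1: output 0 ✗
  M2 stuck-at-0: output 0 ✗
  M2 stuck-at-1: output 1 ✓
  M3 stuck-at-0: output 0 ✗
  M3 stuck-at-1: output 0 ✗
  M4 stuck-at-0: output 0 ✗
  M4 stuck-at-1: output 1 ✓
  M5 stuck-at-0: output 0 ✗
  M5 stuck-at-1: output 1 ✓
  M6 stuck-at-0: output 0 ✗
  M6 stuck-at-1: output 1 ✓
Consistent faults: {M0 stuck-at-0, M2 stuck-at-1, M4 stuck-at-1, M5 stuck-at-1, M6 stuck-at-1} — 5 in all.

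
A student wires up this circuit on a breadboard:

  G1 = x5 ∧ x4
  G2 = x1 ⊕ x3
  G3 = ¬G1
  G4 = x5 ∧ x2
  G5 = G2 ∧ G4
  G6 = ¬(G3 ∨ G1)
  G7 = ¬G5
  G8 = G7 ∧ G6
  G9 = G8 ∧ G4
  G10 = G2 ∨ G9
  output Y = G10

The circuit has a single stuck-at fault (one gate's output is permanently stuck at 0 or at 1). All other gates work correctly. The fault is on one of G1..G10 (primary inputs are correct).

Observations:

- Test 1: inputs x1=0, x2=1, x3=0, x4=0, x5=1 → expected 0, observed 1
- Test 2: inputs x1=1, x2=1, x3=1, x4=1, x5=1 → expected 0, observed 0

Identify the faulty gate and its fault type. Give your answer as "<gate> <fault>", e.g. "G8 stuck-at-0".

G3 stuck-at-0

Fault-free values for test 1 (x1=0, x2=1, x3=0, x4=0, x5=1): G1=0, G2=0, G3=1, G4=1, G5=0, G6=0, G7=1, G8=0, G9=0, G10=0, giving Y=0. Observed 1.
Test 1: faults giving observed 1 are {G2 stuck-at-1, G3 stuck-at-0, G6 stuck-at-1, G8 stuck-at-1, G9 stuck-at-1, G10 stuck-at-1}.
Test 2 (x1=1, x2=1, x3=1, x4=1, x5=1): fault-free G1=1, G2=0, G3=0, G4=1, G5=0, G6=0, G7=1, G8=0, G9=0, G10=0 → 0; observed 0. Eliminates G2 stuck-at-1, G6 stuck-at-1, G8 stuck-at-1, G9 stuck-at-1, G10 stuck-at-1.
Only G3 stuck-at-0 is consistent with every test.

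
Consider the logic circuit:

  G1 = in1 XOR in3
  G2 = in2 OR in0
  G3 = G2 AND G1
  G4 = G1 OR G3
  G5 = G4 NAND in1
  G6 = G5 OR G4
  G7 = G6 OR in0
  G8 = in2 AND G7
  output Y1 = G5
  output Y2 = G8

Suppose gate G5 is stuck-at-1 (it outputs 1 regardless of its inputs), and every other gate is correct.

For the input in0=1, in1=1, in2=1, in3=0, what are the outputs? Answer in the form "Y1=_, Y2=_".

Y1=1, Y2=1

Propagate with G5 forced: G1=1, G2=1, G3=1, G4=1, G5=1 [stuck-at-1], G6=1, G7=1, G8=1.
So the outputs are Y1=1, Y2=1. (Without the fault they would be Y1=0, Y2=1.)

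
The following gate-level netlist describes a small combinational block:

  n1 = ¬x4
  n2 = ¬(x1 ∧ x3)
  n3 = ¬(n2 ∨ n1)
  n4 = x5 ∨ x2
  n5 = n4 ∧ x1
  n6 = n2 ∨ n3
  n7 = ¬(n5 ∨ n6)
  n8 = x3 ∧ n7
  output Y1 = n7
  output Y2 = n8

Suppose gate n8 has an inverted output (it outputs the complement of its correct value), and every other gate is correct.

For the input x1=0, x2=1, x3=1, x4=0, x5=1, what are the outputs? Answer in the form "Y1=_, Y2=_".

Y1=0, Y2=1

Propagate with n8 forced: n1=1, n2=1, n3=0, n4=1, n5=0, n6=1, n7=0, n8=1 [inverted output].
So the outputs are Y1=0, Y2=1. (Without the fault they would be Y1=0, Y2=0.)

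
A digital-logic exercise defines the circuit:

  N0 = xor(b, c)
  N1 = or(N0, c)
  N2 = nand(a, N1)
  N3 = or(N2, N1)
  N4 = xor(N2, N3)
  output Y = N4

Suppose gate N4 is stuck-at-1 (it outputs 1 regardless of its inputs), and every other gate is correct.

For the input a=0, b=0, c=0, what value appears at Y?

1

Propagate with N4 forced: N0=0, N1=0, N2=1, N3=1, N4=1 [stuck-at-1].
So Y = 1. (Without the fault it would be 0.)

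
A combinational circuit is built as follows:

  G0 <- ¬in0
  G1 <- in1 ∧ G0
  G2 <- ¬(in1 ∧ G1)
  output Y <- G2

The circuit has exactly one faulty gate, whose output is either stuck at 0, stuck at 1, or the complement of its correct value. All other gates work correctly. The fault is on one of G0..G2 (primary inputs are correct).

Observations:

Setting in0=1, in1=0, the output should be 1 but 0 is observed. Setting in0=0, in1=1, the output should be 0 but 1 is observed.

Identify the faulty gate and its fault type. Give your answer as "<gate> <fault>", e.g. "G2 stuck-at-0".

Fault-free values for test 1 (in0=1, in1=0): G0=0, G1=0, G2=1, giving Y=1. Observed 0.
Test 1: faults giving observed 0 are {G2 stuck-at-0, G2 inverted output}.
Test 2 (in0=0, in1=1): fault-free G0=1, G1=1, G2=0 → 0; observed 1. Eliminates G2 stuck-at-0.
Only G2 inverted output is consistent with every test.

G2 inverted output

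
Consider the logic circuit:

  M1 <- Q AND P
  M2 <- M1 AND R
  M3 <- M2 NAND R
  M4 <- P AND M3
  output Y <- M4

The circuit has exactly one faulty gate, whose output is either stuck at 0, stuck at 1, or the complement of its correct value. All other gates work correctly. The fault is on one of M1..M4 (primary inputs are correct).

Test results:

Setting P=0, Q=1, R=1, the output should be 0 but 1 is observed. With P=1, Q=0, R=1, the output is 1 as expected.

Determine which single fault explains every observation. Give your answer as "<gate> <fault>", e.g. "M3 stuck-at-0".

M4 stuck-at-1

Fault-free values for test 1 (P=0, Q=1, R=1): M1=0, M2=0, M3=1, M4=0, giving Y=0. Observed 1.
Test 1: faults giving observed 1 are {M4 stuck-at-1, M4 inverted output}.
Test 2 (P=1, Q=0, R=1): fault-free M1=0, M2=0, M3=1, M4=1 → 1; observed 1. Eliminates M4 inverted output.
Only M4 stuck-at-1 is consistent with every test.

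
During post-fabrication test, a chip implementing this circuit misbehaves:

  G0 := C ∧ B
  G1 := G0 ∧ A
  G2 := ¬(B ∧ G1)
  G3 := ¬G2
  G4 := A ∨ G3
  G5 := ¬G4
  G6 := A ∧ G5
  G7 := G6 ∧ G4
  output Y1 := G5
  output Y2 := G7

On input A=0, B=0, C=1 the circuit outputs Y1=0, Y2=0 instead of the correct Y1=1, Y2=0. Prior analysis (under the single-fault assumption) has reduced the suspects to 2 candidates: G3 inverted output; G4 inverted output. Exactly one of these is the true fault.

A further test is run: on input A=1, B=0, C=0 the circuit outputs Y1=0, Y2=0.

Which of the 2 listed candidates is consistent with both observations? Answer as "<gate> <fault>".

G3 inverted output

Evaluate each candidate on input A=1, B=0, C=0:
  G3 inverted output: G0=0, G1=0, G2=1, G3=1 [inverted output], G4=1, G5=0, G6=0, G7=0 → Y1=0, Y2=0 — matches
  G4 inverted output: G0=0, G1=0, G2=1, G3=0, G4=0 [inverted output], G5=1, G6=1, G7=0 → Y1=1, Y2=0 — eliminated
Only G3 inverted output reproduces the observed Y1=0, Y2=0.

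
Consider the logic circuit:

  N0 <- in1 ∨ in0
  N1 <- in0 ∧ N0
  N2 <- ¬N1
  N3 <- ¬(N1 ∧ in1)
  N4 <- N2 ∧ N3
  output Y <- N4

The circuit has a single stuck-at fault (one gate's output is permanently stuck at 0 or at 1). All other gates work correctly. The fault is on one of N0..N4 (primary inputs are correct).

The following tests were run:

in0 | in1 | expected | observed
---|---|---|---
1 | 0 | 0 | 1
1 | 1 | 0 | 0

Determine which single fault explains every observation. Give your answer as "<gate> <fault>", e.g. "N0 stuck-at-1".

Fault-free values for test 1 (in0=1, in1=0): N0=1, N1=1, N2=0, N3=1, N4=0, giving Y=0. Observed 1.
Test 1: faults giving observed 1 are {N0 stuck-at-0, N1 stuck-at-0, N2 stuck-at-1, N4 stuck-at-1}.
Test 2 (in0=1, in1=1): fault-free N0=1, N1=1, N2=0, N3=0, N4=0 → 0; observed 0. Eliminates N0 stuck-at-0, N1 stuck-at-0, N4 stuck-at-1.
Only N2 stuck-at-1 is consistent with every test.

N2 stuck-at-1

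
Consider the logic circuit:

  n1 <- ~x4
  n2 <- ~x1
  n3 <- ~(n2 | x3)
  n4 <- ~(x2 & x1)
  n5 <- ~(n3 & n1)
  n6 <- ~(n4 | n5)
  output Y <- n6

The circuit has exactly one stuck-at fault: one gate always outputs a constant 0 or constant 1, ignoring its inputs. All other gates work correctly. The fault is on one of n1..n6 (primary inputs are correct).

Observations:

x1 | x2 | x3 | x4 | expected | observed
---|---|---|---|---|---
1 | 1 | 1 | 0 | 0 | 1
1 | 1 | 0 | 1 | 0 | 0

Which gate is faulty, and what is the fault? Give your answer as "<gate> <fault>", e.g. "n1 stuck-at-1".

n3 stuck-at-1

Fault-free values for test 1 (x1=1, x2=1, x3=1, x4=0): n1=1, n2=0, n3=0, n4=0, n5=1, n6=0, giving Y=0. Observed 1.
Test 1: faults giving observed 1 are {n3 stuck-at-1, n5 stuck-at-0, n6 stuck-at-1}.
Test 2 (x1=1, x2=1, x3=0, x4=1): fault-free n1=0, n2=0, n3=1, n4=0, n5=1, n6=0 → 0; observed 0. Eliminates n5 stuck-at-0, n6 stuck-at-1.
Only n3 stuck-at-1 is consistent with every test.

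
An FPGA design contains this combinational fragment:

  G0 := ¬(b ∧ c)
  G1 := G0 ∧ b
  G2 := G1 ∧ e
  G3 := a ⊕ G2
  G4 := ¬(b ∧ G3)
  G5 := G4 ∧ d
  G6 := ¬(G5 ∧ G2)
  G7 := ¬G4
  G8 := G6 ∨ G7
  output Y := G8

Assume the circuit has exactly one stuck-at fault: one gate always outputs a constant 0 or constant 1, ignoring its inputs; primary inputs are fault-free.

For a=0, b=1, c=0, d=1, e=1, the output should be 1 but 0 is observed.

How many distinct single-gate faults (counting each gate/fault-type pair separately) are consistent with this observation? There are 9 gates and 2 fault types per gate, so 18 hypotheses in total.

Fault-free: G0=1, G1=1, G2=1, G3=1, G4=0, G5=0, G6=1, G7=1, G8=1 → 1. Observed 0.
  G0: none of the 2 fault types match ✗
  G1: none of the 2 fault types match ✗
  G2: none of the 2 fault types match ✗
  G3: stuck-at-0 ✓; others ✗
  G4: stuck-at-1 ✓; others ✗
  G5: none of the 2 fault types match ✗
  G6: none of the 2 fault types match ✗
  G7: none of the 2 fault types match ✗
  G8: stuck-at-0 ✓; others ✗
Consistent faults: {G3 stuck-at-0, G4 stuck-at-1, G8 stuck-at-0} — 3 in all.

3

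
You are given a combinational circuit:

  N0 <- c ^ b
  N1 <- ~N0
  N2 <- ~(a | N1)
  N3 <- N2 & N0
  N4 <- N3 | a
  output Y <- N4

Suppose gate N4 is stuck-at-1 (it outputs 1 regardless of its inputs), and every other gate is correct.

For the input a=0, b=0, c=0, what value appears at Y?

1

Propagate with N4 forced: N0=0, N1=1, N2=0, N3=0, N4=1 [stuck-at-1].
So Y = 1. (Without the fault it would be 0.)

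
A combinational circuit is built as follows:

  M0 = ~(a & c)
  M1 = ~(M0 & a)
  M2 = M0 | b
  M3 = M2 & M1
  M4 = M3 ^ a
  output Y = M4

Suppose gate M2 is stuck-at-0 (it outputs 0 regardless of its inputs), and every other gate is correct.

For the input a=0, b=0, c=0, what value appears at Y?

Propagate with M2 forced: M0=1, M1=1, M2=0 [stuck-at-0], M3=0, M4=0.
So Y = 0. (Without the fault it would be 1.)

0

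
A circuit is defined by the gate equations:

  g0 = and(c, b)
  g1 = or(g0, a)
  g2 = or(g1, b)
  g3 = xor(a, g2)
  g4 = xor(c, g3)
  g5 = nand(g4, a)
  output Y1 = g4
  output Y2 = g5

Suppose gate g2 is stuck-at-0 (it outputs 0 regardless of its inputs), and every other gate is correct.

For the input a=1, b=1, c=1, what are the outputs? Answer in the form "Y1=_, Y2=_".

Propagate with g2 forced: g0=1, g1=1, g2=0 [stuck-at-0], g3=1, g4=0, g5=1.
So the outputs are Y1=0, Y2=1. (Without the fault they would be Y1=1, Y2=0.)

Y1=0, Y2=1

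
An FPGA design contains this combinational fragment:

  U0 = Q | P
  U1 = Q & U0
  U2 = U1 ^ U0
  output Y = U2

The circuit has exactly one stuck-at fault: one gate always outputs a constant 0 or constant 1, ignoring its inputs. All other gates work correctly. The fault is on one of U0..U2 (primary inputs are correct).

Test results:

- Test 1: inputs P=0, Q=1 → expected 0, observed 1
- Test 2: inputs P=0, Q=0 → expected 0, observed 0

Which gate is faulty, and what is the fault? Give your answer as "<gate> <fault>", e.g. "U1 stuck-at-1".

U1 stuck-at-0

Fault-free values for test 1 (P=0, Q=1): U0=1, U1=1, U2=0, giving Y=0. Observed 1.
Test 1: faults giving observed 1 are {U1 stuck-at-0, U2 stuck-at-1}.
Test 2 (P=0, Q=0): fault-free U0=0, U1=0, U2=0 → 0; observed 0. Eliminates U2 stuck-at-1.
Only U1 stuck-at-0 is consistent with every test.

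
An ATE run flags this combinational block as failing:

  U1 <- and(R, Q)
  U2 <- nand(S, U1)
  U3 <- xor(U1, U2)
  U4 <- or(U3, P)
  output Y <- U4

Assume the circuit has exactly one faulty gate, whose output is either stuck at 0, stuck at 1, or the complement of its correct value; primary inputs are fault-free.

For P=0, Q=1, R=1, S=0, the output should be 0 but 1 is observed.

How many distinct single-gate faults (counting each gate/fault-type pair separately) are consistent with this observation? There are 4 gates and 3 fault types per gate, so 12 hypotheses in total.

Fault-free: U1=1, U2=1, U3=0, U4=0 → 0. Observed 1.
  U1 stuck-at-0: output 1 ✓
  U1 stuck-at-1: output 0 ✗
  U1 inverted output: output 1 ✓
  U2 stuck-at-0: output 1 ✓
  U2 stuck-at-1: output 0 ✗
  U2 inverted output: output 1 ✓
  U3 stuck-at-0: output 0 ✗
  U3 stuck-at-1: output 1 ✓
  U3 inverted output: output 1 ✓
  U4 stuck-at-0: output 0 ✗
  U4 stuck-at-1: output 1 ✓
  U4 inverted output: output 1 ✓
Consistent faults: {U1 stuck-at-0, U1 inverted output, U2 stuck-at-0, U2 inverted output, U3 stuck-at-1, U3 inverted output, U4 stuck-at-1, U4 inverted output} — 8 in all.

8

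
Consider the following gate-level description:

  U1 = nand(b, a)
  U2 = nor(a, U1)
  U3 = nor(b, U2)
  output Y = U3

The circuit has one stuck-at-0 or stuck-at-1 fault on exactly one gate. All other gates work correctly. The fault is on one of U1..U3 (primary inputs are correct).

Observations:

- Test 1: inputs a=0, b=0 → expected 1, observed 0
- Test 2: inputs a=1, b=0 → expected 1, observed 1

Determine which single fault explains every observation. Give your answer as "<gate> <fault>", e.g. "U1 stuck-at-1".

Fault-free values for test 1 (a=0, b=0): U1=1, U2=0, U3=1, giving Y=1. Observed 0.
Test 1: faults giving observed 0 are {U1 stuck-at-0, U2 stuck-at-1, U3 stuck-at-0}.
Test 2 (a=1, b=0): fault-free U1=1, U2=0, U3=1 → 1; observed 1. Eliminates U2 stuck-at-1, U3 stuck-at-0.
Only U1 stuck-at-0 is consistent with every test.

U1 stuck-at-0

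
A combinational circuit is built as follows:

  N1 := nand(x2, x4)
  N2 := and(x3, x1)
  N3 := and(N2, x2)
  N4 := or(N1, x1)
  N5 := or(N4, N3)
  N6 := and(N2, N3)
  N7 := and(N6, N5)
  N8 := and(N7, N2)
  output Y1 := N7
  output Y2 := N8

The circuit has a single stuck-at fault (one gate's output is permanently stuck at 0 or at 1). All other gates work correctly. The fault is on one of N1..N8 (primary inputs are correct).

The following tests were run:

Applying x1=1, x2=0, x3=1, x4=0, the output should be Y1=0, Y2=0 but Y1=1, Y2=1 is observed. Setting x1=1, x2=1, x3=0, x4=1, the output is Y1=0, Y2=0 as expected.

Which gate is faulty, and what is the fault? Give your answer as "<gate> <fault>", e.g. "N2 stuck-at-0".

Fault-free values for test 1 (x1=1, x2=0, x3=1, x4=0): N1=1, N2=1, N3=0, N4=1, N5=1, N6=0, N7=0, N8=0, giving Y1=0, Y2=0. Observed Y1=1, Y2=1.
Test 1: faults giving observed Y1=1, Y2=1 are {N3 stuck-at-1, N6 stuck-at-1, N7 stuck-at-1}.
Test 2 (x1=1, x2=1, x3=0, x4=1): fault-free N1=0, N2=0, N3=0, N4=1, N5=1, N6=0, N7=0, N8=0 → Y1=0, Y2=0; observed Y1=0, Y2=0. Eliminates N6 stuck-at-1, N7 stuck-at-1.
Only N3 stuck-at-1 is consistent with every test.

N3 stuck-at-1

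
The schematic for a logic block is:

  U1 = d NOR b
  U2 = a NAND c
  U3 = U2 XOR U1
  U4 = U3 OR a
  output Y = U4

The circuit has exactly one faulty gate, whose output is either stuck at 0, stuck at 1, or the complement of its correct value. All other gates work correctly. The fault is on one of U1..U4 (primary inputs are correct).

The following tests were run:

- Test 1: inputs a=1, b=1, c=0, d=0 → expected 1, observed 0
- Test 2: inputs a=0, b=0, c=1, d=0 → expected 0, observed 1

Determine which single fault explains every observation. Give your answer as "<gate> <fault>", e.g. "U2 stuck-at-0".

U4 inverted output

Fault-free values for test 1 (a=1, b=1, c=0, d=0): U1=0, U2=1, U3=1, U4=1, giving Y=1. Observed 0.
Test 1: faults giving observed 0 are {U4 stuck-at-0, U4 inverted output}.
Test 2 (a=0, b=0, c=1, d=0): fault-free U1=1, U2=1, U3=0, U4=0 → 0; observed 1. Eliminates U4 stuck-at-0.
Only U4 inverted output is consistent with every test.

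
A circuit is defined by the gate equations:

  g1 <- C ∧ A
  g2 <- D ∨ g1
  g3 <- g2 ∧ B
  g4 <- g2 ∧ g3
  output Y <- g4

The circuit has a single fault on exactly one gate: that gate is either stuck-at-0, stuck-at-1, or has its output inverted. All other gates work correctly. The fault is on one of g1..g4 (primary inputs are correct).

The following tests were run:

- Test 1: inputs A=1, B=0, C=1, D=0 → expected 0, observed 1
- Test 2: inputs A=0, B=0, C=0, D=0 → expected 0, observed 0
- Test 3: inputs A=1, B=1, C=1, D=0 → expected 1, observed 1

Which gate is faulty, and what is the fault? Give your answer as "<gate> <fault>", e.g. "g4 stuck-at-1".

g3 stuck-at-1

Fault-free values for test 1 (A=1, B=0, C=1, D=0): g1=1, g2=1, g3=0, g4=0, giving Y=0. Observed 1.
Test 1: faults giving observed 1 are {g3 stuck-at-1, g3 inverted output, g4 stuck-at-1, g4 inverted output}.
Test 2 (A=0, B=0, C=0, D=0): fault-free g1=0, g2=0, g3=0, g4=0 → 0; observed 0. Eliminates g4 stuck-at-1, g4 inverted output.
Test 3 (A=1, B=1, C=1, D=0): fault-free g1=1, g2=1, g3=1, g4=1 → 1; observed 1. Eliminates g3 inverted output.
Only g3 stuck-at-1 is consistent with every test.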